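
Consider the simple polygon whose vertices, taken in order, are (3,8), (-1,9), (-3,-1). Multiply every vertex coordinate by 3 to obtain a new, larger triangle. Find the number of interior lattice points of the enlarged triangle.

Using the shoelace formula, 2A = |[3·9 − (-1)·8] + [(-1)·(-1) − (-3)·9] + [(-3)·8 − 3·(-1)]| = 42, so the area is 21.
The number of boundary lattice points is Σ gcd(|Δx|,|Δy|) = gcd(4,1) + gcd(2,10) + gcd(6,9) = 1+2+3 = 6.
Scaling by 3 multiplies the area by 3² = 9 (so the new area is 189) and multiplies the boundary lattice-point count by 3, giving 18.
By Pick's theorem, the interior count of the dilated polygon is 189 − 18/2 + 1 = 181.

181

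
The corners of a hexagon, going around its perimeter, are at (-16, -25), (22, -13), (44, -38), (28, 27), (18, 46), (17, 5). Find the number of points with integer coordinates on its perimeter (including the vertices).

9

Summing gcd(|Δx|,|Δy|) over the edges gives the boundary count: gcd(38,12) + gcd(22,25) + gcd(16,65) + gcd(10,19) + gcd(1,41) + gcd(33,30) = 2+1+1+1+1+3 = 9.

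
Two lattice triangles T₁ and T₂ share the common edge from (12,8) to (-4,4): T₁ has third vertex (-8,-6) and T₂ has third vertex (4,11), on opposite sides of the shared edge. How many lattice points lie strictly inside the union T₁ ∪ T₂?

110

The union is the simple quadrilateral with vertices (12,8), (-8,-6), (-4,4), (4,11) in order.
By the shoelace formula, twice the signed area is |[12·(-6) − (-8)·8] + [(-8)·4 − (-4)·(-6)] + [(-4)·11 − 4·4] + [4·8 − 12·11]| = 224, so the area is 112.
The number of boundary lattice points is Σ gcd(|Δx|,|Δy|) = gcd(20,14) + gcd(4,10) + gcd(8,7) + gcd(8,3) = 2+2+1+1 = 6.
By Pick's theorem I = A − B/2 + 1 = 112 − 6/2 + 1 = 110.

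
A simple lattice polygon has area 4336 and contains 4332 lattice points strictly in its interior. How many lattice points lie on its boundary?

Pick's theorem gives A = I + B/2 − 1, so B = 2(A − I + 1) = 2(4336 − 4332 + 1) = 10.

10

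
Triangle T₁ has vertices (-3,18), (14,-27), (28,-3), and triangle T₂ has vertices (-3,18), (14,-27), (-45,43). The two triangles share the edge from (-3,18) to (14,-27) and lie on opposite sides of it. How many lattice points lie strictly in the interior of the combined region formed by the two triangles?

1250

The union is the simple quadrilateral with vertices (-3,18), (28,-3), (14,-27), (-45,43) in order.
The shoelace formula gives twice the area as |((-3)·(-3) − 28·18) + (28·(-27) − 14·(-3)) + (14·43 − (-45)·(-27)) + ((-45)·18 − (-3)·43)| = 2503, so the area is 1251.5.
Summing gcd(|Δx|,|Δy|) over the edges gives the boundary count: gcd(31,21) + gcd(14,24) + gcd(59,70) + gcd(42,25) = 1+2+1+1 = 5.
By Pick's theorem I = A − B/2 + 1 = 1251.5 − 5/2 + 1 = 1250.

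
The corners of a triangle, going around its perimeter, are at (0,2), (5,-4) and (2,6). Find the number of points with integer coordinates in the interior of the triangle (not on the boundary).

15

By the shoelace formula, twice the signed area is |[0·(-4) − 5·2] + [5·6 − 2·(-4)] + [2·2 − 0·6]| = 32, so the area is 16.
Summing gcd(|Δx|,|Δy|) over the edges gives the boundary count: gcd(5,6) + gcd(3,10) + gcd(2,4) = 1+1+2 = 4.
Pick's theorem gives I = A − B/2 + 1 = 16 − 4/2 + 1 = 15.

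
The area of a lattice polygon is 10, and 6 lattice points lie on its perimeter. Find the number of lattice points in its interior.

From Pick's theorem, I = A − B/2 + 1 = 10 − 6/2 + 1 = 8.

8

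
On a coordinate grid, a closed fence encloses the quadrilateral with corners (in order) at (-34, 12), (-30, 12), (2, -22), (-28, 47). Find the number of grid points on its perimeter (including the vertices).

10

Summing gcd(|Δx|,|Δy|) over the edges gives the boundary count: gcd(4,0) + gcd(32,34) + gcd(30,69) + gcd(6,35) = 4+2+3+1 = 10.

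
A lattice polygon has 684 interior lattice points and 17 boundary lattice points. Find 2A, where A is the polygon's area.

By Pick's theorem, A = I + B/2 − 1 = 684 + 17/2 − 1 = 1383/2.
Hence 2A = 1383.

1383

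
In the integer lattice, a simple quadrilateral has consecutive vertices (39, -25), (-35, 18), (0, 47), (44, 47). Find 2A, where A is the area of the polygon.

6819

The shoelace formula gives twice the area as |(39·18 − (-35)·(-25)) + ((-35)·47 − 0·18) + (0·47 − 44·47) + (44·(-25) − 39·47)| = 6819, so the area is 3409.5.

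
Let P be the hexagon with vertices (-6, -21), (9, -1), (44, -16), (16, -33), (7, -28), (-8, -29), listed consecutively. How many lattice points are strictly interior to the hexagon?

Using the shoelace formula, 2A = |((-6)·(-1) − 9·(-21)) + (9·(-16) − 44·(-1)) + (44·(-33) − 16·(-16)) + (16·(-28) − 7·(-33)) + (7·(-29) − (-8)·(-28)) + ((-8)·(-21) − (-6)·(-29))| = 1751, so the area is 875.5.
The number of boundary lattice points is Σ gcd(|Δx|,|Δy|) = gcd(15,20) + gcd(35,15) + gcd(28,17) + gcd(9,5) + gcd(15,1) + gcd(2,8) = 5+5+1+1+1+2 = 15.
Pick's theorem gives I = A − B/2 + 1 = 875.5 − 15/2 + 1 = 869.

869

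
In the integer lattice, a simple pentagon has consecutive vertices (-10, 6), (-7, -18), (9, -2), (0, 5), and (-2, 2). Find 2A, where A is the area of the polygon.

461

Using the shoelace formula, 2A = |((-10)·(-18) − (-7)·6) + ((-7)·(-2) − 9·(-18)) + (9·5 − 0·(-2)) + (0·2 − (-2)·5) + ((-2)·6 − (-10)·2)| = 461, so the area is 461/2.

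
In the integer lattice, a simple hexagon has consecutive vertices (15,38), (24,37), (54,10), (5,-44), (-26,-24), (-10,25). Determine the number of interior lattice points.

3722

The shoelace formula gives twice the area as |[15·37 − 24·38] + [24·10 − 54·37] + [54·(-44) − 5·10] + [5·(-24) − (-26)·(-44)] + [(-26)·25 − (-10)·(-24)] + [(-10)·38 − 15·25]| = 7450, so the area is 3725.
The number of boundary lattice points is Σ gcd(|Δx|,|Δy|) = gcd(9,1) + gcd(30,27) + gcd(49,54) + gcd(31,20) + gcd(16,49) + gcd(25,13) = 1+3+1+1+1+1 = 8.
By Pick's theorem A = I + B/2 − 1, so I = 3725 − 8/2 + 1 = 3722.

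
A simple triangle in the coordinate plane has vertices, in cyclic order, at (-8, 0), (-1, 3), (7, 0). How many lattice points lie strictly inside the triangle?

The shoelace formula gives twice the area as |[(-8)·3 − (-1)·0] + [(-1)·0 − 7·3] + [7·0 − (-8)·0]| = 45, so the area is 45/2.
Summing gcd(|Δx|,|Δy|) over the edges gives the boundary count: gcd(7,3) + gcd(8,3) + gcd(15,0) = 1+1+15 = 17.
Pick's theorem gives I = A − B/2 + 1 = 45/2 − 17/2 + 1 = 15.

15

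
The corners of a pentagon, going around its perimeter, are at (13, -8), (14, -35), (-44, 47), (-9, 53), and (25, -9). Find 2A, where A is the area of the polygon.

4461

The shoelace formula gives twice the area as |(13·(-35) − 14·(-8)) + (14·47 − (-44)·(-35)) + ((-44)·53 − (-9)·47) + ((-9)·(-9) − 25·53) + (25·(-8) − 13·(-9))| = 4461, so the area is 2230.5.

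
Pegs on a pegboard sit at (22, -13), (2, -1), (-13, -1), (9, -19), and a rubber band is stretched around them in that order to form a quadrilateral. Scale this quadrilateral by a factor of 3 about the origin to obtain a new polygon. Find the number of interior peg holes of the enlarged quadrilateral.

2425

Using the shoelace formula, 2A = |(22·(-1) − 2·(-13)) + (2·(-1) − (-13)·(-1)) + ((-13)·(-19) − 9·(-1)) + (9·(-13) − 22·(-19))| = 546, so the area is 273.
Summing gcd(|Δx|,|Δy|) over the edges gives the boundary count: gcd(20,12) + gcd(15,0) + gcd(22,18) + gcd(13,6) = 4+15+2+1 = 22.
Scaling by 3 multiplies the area by 3² = 9 (so the new area is 2457) and multiplies the boundary lattice-point count by 3, giving 66.
By Pick's theorem, the interior count of the dilated polygon is 2457 − 66/2 + 1 = 2425.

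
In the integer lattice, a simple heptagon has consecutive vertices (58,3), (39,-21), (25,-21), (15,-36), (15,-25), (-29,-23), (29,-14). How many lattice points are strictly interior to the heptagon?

557

By the shoelace formula, twice the signed area is |(58·(-21) − 39·3) + (39·(-21) − 25·(-21)) + (25·(-36) − 15·(-21)) + (15·(-25) − 15·(-36)) + (15·(-23) − (-29)·(-25)) + ((-29)·(-14) − 29·(-23)) + (29·3 − 58·(-14))| = 1147, so the area is 1147/2.
The number of boundary lattice points is Σ gcd(|Δx|,|Δy|) = gcd(19,24) + gcd(14,0) + gcd(10,15) + gcd(0,11) + gcd(44,2) + gcd(58,9) + gcd(29,17) = 1+14+5+11+2+1+1 = 35.
Pick's theorem gives I = A − B/2 + 1 = 1147/2 − 35/2 + 1 = 557.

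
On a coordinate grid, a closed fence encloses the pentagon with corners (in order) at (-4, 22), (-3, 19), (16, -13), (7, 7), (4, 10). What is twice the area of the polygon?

The shoelace formula gives twice the area as |((-4)·19 − (-3)·22) + ((-3)·(-13) − 16·19) + (16·7 − 7·(-13)) + (7·10 − 4·7) + (4·22 − (-4)·10)| = 98, so the area is 49.

98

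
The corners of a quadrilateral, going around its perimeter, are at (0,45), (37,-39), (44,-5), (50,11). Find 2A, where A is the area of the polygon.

2850

Using the shoelace formula, 2A = |[0·(-39) − 37·45] + [37·(-5) − 44·(-39)] + [44·11 − 50·(-5)] + [50·45 − 0·11]| = 2850, so the area is 1425.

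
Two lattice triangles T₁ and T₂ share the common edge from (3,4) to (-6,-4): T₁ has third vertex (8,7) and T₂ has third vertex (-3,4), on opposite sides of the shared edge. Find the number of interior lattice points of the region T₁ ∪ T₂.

The union is the simple quadrilateral with vertices (3,4), (8,7), (-6,-4), (-3,4) in order.
The shoelace formula gives twice the area as |(3·7 − 8·4) + (8·(-4) − (-6)·7) + ((-6)·4 − (-3)·(-4)) + ((-3)·4 − 3·4)| = 61, so the area is 30.5.
Along each edge there are gcd(|Δx|,|Δy|)+1 lattice points, so counting each shared vertex once the boundary has gcd(5,3) + gcd(14,11) + gcd(3,8) + gcd(6,0) = 1+1+1+6 = 9.
By Pick's theorem I = A − B/2 + 1 = 30.5 − 9/2 + 1 = 27.

27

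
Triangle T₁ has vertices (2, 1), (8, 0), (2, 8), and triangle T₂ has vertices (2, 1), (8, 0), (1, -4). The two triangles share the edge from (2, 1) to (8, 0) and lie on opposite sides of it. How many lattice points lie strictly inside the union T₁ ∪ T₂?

32

The union is the simple quadrilateral with vertices (2, 1), (2, 8), (8, 0), (1, -4) in order.
Using the shoelace formula, 2A = |[2·8 − 2·1] + [2·0 − 8·8] + [8·(-4) − 1·0] + [1·1 − 2·(-4)]| = 73, so the area is 73/2.
Along each edge there are gcd(|Δx|,|Δy|)+1 lattice points, so counting each shared vertex once the boundary has gcd(0,7) + gcd(6,8) + gcd(7,4) + gcd(1,5) = 7+2+1+1 = 11.
By Pick's theorem I = A − B/2 + 1 = 73/2 − 11/2 + 1 = 32.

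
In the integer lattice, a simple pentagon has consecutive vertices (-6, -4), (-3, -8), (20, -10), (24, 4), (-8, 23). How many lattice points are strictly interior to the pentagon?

648

The shoelace formula gives twice the area as |[(-6)·(-8) − (-3)·(-4)] + [(-3)·(-10) − 20·(-8)] + [20·4 − 24·(-10)] + [24·23 − (-8)·4] + [(-8)·(-4) − (-6)·23]| = 1300, so the area is 650.
Summing gcd(|Δx|,|Δy|) over the edges gives the boundary count: gcd(3,4) + gcd(23,2) + gcd(4,14) + gcd(32,19) + gcd(2,27) = 1+1+2+1+1 = 6.
Pick's theorem gives I = A − B/2 + 1 = 650 − 6/2 + 1 = 648.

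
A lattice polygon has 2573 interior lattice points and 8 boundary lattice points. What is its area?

By Pick's theorem, A = I + B/2 − 1 = 2573 + 8/2 − 1 = 2576.

2576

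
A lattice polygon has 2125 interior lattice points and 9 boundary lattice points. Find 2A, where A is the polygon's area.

4257

By Pick's theorem, A = I + B/2 − 1 = 2125 + 9/2 − 1 = 4257/2.
Hence 2A = 4257.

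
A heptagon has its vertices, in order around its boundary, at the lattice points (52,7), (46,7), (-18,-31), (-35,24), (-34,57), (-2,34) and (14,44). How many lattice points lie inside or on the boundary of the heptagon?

Using the shoelace formula, 2A = |(52·7 − 46·7) + (46·(-31) − (-18)·7) + ((-18)·24 − (-35)·(-31)) + ((-35)·57 − (-34)·24) + ((-34)·34 − (-2)·57) + ((-2)·44 − 14·34) + (14·7 − 52·44)| = 7750, so the area is 3875.
Summing gcd(|Δx|,|Δy|) over the edges gives the boundary count: gcd(6,0) + gcd(64,38) + gcd(17,55) + gcd(1,33) + gcd(32,23) + gcd(16,10) + gcd(38,37) = 6+2+1+1+1+2+1 = 14.
Pick's theorem gives I = A − B/2 + 1 = 3875 − 14/2 + 1 = 3869, so the closed region contains I + B = 3869 + 14 = 3883 lattice points.

3883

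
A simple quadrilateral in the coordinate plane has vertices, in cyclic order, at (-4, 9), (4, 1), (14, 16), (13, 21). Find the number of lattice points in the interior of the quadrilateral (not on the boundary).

142

Using the shoelace formula, 2A = |[(-4)·1 − 4·9] + [4·16 − 14·1] + [14·21 − 13·16] + [13·9 − (-4)·21]| = 297, so the area is 297/2.
Along each edge there are gcd(|Δx|,|Δy|)+1 lattice points, so counting each shared vertex once the boundary has gcd(8,8) + gcd(10,15) + gcd(1,5) + gcd(17,12) = 8+5+1+1 = 15.
By Pick's theorem A = I + B/2 − 1, so I = 297/2 − 15/2 + 1 = 142.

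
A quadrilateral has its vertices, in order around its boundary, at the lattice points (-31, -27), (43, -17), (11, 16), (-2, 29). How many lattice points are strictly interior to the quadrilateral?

1926

By the shoelace formula, twice the signed area is |[(-31)·(-17) − 43·(-27)] + [43·16 − 11·(-17)] + [11·29 − (-2)·16] + [(-2)·(-27) − (-31)·29]| = 3867, so the area is 1933.5.
Summing gcd(|Δx|,|Δy|) over the edges gives the boundary count: gcd(74,10) + gcd(32,33) + gcd(13,13) + gcd(29,56) = 2+1+13+1 = 17.
By Pick's theorem A = I + B/2 − 1, so I = 1933.5 − 17/2 + 1 = 1926.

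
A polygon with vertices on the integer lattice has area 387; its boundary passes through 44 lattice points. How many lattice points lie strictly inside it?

366

Pick's theorem A = I + B/2 − 1 rearranges to I = A − B/2 + 1 = 387 − 44/2 + 1 = 366.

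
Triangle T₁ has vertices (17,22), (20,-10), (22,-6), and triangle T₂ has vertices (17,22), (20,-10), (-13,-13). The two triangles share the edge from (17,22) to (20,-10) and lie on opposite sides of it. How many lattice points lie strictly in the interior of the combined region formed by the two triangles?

The union is the simple quadrilateral with vertices (17,22), (22,-6), (20,-10), (-13,-13) in order.
By the shoelace formula, twice the signed area is |(17·(-6) − 22·22) + (22·(-10) − 20·(-6)) + (20·(-13) − (-13)·(-10)) + ((-13)·22 − 17·(-13))| = 1141, so the area is 570.5.
The number of boundary lattice points is Σ gcd(|Δx|,|Δy|) = gcd(5,28) + gcd(2,4) + gcd(33,3) + gcd(30,35) = 1+2+3+5 = 11.
By Pick's theorem I = A − B/2 + 1 = 570.5 − 11/2 + 1 = 566.

566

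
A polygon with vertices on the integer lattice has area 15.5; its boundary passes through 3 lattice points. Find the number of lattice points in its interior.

Pick's theorem A = I + B/2 − 1 rearranges to I = A − B/2 + 1 = 15.5 − 3/2 + 1 = 15.

15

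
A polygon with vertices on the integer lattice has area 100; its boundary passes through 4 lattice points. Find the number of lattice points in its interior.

Pick's theorem A = I + B/2 − 1 rearranges to I = A − B/2 + 1 = 100 − 4/2 + 1 = 99.

99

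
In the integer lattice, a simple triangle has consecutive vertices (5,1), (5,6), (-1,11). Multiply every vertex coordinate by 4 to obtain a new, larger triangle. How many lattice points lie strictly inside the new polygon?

225

By the shoelace formula, twice the signed area is |[5·6 − 5·1] + [5·11 − (-1)·6] + [(-1)·1 − 5·11]| = 30, so the area is 15.
Summing gcd(|Δx|,|Δy|) over the edges gives the boundary count: gcd(0,5) + gcd(6,5) + gcd(6,10) = 5+1+2 = 8.
Scaling by 4 multiplies the area by 4² = 16 (so the new area is 240) and multiplies the boundary lattice-point count by 4, giving 32.
By Pick's theorem, the interior count of the dilated polygon is 240 − 32/2 + 1 = 225.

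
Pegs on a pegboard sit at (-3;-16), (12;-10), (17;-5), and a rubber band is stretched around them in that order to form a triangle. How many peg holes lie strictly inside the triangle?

The shoelace formula gives twice the area as |[(-3)·(-10) − 12·(-16)] + [12·(-5) − 17·(-10)] + [17·(-16) − (-3)·(-5)]| = 45, so the area is 22.5.
The number of boundary lattice points is Σ gcd(|Δx|,|Δy|) = gcd(15,6) + gcd(5,5) + gcd(20,11) = 3+5+1 = 9.
Pick's theorem gives I = A − B/2 + 1 = 22.5 − 9/2 + 1 = 19.

19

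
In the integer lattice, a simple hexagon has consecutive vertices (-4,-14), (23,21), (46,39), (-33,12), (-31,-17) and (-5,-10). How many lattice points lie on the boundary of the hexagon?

6

Along each edge there are gcd(|Δx|,|Δy|)+1 lattice points, so counting each shared vertex once the boundary has gcd(27,35) + gcd(23,18) + gcd(79,27) + gcd(2,29) + gcd(26,7) + gcd(1,4) = 1+1+1+1+1+1 = 6.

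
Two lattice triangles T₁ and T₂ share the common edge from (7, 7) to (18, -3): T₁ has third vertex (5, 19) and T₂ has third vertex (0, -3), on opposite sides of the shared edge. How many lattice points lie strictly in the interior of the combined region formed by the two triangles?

136

The union is the simple quadrilateral with vertices (7, 7), (5, 19), (18, -3), (0, -3) in order.
By the shoelace formula, twice the signed area is |(7·19 − 5·7) + (5·(-3) − 18·19) + (18·(-3) − 0·(-3)) + (0·7 − 7·(-3))| = 292, so the area is 146.
The number of boundary lattice points is Σ gcd(|Δx|,|Δy|) = gcd(2,12) + gcd(13,22) + gcd(18,0) + gcd(7,10) = 2+1+18+1 = 22.
By Pick's theorem I = A − B/2 + 1 = 146 − 22/2 + 1 = 136.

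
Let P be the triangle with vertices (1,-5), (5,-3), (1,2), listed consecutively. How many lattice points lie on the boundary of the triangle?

Along each edge there are gcd(|Δx|,|Δy|)+1 lattice points, so counting each shared vertex once the boundary has gcd(4,2) + gcd(4,5) + gcd(0,7) = 2+1+7 = 10.

10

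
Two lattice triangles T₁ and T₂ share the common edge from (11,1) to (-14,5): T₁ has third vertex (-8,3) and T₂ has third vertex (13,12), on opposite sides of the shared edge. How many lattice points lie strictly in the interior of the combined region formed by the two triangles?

The union is the simple quadrilateral with vertices (11,1), (-8,3), (-14,5), (13,12) in order.
Using the shoelace formula, 2A = |(11·3 − (-8)·1) + ((-8)·5 − (-14)·3) + ((-14)·12 − 13·5) + (13·1 − 11·12)| = 309, so the area is 309/2.
Along each edge there are gcd(|Δx|,|Δy|)+1 lattice points, so counting each shared vertex once the boundary has gcd(19,2) + gcd(6,2) + gcd(27,7) + gcd(2,11) = 1+2+1+1 = 5.
By Pick's theorem I = A − B/2 + 1 = 309/2 − 5/2 + 1 = 153.

153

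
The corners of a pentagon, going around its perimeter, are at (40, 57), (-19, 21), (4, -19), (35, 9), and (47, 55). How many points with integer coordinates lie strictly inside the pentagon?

By the shoelace formula, twice the signed area is |[40·21 − (-19)·57] + [(-19)·(-19) − 4·21] + [4·9 − 35·(-19)] + [35·55 − 47·9] + [47·57 − 40·55]| = 4882, so the area is 2441.
The number of boundary lattice points is Σ gcd(|Δx|,|Δy|) = gcd(59,36) + gcd(23,40) + gcd(31,28) + gcd(12,46) + gcd(7,2) = 1+1+1+2+1 = 6.
By Pick's theorem A = I + B/2 − 1, so I = 2441 − 6/2 + 1 = 2439.

2439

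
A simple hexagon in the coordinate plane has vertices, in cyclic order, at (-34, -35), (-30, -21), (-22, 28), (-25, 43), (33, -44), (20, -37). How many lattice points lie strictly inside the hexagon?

Using the shoelace formula, 2A = |((-34)·(-21) − (-30)·(-35)) + ((-30)·28 − (-22)·(-21)) + ((-22)·43 − (-25)·28) + ((-25)·(-44) − 33·43) + (33·(-37) − 20·(-44)) + (20·(-35) − (-34)·(-37))| = 4502, so the area is 2251.
Summing gcd(|Δx|,|Δy|) over the edges gives the boundary count: gcd(4,14) + gcd(8,49) + gcd(3,15) + gcd(58,87) + gcd(13,7) + gcd(54,2) = 2+1+3+29+1+2 = 38.
By Pick's theorem A = I + B/2 − 1, so I = 2251 − 38/2 + 1 = 2233.

2233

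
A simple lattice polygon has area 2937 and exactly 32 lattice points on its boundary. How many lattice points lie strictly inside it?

From Pick's theorem, I = A − B/2 + 1 = 2937 − 32/2 + 1 = 2922.

2922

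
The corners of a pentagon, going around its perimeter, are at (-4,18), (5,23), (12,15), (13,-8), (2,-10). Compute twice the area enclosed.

The shoelace formula gives twice the area as |((-4)·23 − 5·18) + (5·15 − 12·23) + (12·(-8) − 13·15) + (13·(-10) − 2·(-8)) + (2·18 − (-4)·(-10))| = 792, so the area is 396.

792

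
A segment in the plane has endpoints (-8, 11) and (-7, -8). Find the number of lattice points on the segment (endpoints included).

2

The number of lattice points on a segment between lattice points is gcd(|Δx|,|Δy|) + 1 = gcd(1,19) + 1 = 1 + 1 = 2.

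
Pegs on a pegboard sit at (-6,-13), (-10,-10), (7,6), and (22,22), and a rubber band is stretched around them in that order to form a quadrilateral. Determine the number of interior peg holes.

Using the shoelace formula, 2A = |((-6)·(-10) − (-10)·(-13)) + ((-10)·6 − 7·(-10)) + (7·22 − 22·6) + (22·(-13) − (-6)·22)| = 192, so the area is 96.
Summing gcd(|Δx|,|Δy|) over the edges gives the boundary count: gcd(4,3) + gcd(17,16) + gcd(15,16) + gcd(28,35) = 1+1+1+7 = 10.
Pick's theorem gives I = A − B/2 + 1 = 96 − 10/2 + 1 = 92.

92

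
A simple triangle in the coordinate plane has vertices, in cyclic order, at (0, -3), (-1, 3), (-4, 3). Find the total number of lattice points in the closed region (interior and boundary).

13

Using the shoelace formula, 2A = |[0·3 − (-1)·(-3)] + [(-1)·3 − (-4)·3] + [(-4)·(-3) − 0·3]| = 18, so the area is 9.
Along each edge there are gcd(|Δx|,|Δy|)+1 lattice points, so counting each shared vertex once the boundary has gcd(1,6) + gcd(3,0) + gcd(4,6) = 1+3+2 = 6.
Pick's theorem gives I = A − B/2 + 1 = 9 − 6/2 + 1 = 7, so the closed region contains I + B = 7 + 6 = 13 lattice points.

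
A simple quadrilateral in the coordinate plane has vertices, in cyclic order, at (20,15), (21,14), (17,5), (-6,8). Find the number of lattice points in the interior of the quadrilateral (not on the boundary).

The shoelace formula gives twice the area as |(20·14 − 21·15) + (21·5 − 17·14) + (17·8 − (-6)·5) + ((-6)·15 − 20·8)| = 252, so the area is 126.
Summing gcd(|Δx|,|Δy|) over the edges gives the boundary count: gcd(1,1) + gcd(4,9) + gcd(23,3) + gcd(26,7) = 1+1+1+1 = 4.
Pick's theorem gives I = A − B/2 + 1 = 126 − 4/2 + 1 = 125.

125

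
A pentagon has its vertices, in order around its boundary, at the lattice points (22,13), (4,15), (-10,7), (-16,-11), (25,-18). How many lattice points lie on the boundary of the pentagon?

Summing gcd(|Δx|,|Δy|) over the edges gives the boundary count: gcd(18,2) + gcd(14,8) + gcd(6,18) + gcd(41,7) + gcd(3,31) = 2+2+6+1+1 = 12.

12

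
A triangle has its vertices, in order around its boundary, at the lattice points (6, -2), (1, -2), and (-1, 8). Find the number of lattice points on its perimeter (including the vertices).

8

The number of boundary lattice points is Σ gcd(|Δx|,|Δy|) = gcd(5,0) + gcd(2,10) + gcd(7,10) = 5+2+1 = 8.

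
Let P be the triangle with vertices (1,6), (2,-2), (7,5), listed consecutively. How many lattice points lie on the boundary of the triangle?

3

Along each edge there are gcd(|Δx|,|Δy|)+1 lattice points, so counting each shared vertex once the boundary has gcd(1,8) + gcd(5,7) + gcd(6,1) = 1+1+1 = 3.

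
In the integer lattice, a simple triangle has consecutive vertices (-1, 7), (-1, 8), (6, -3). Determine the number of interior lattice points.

3

The shoelace formula gives twice the area as |[(-1)·8 − (-1)·7] + [(-1)·(-3) − 6·8] + [6·7 − (-1)·(-3)]| = 7, so the area is 3.5.
Along each edge there are gcd(|Δx|,|Δy|)+1 lattice points, so counting each shared vertex once the boundary has gcd(0,1) + gcd(7,11) + gcd(7,10) = 1+1+1 = 3.
Pick's theorem gives I = A − B/2 + 1 = 3.5 − 3/2 + 1 = 3.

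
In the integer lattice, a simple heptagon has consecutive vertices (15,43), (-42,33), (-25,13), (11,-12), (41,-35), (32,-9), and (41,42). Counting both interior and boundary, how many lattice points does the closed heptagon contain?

The shoelace formula gives twice the area as |(15·33 − (-42)·43) + ((-42)·13 − (-25)·33) + ((-25)·(-12) − 11·13) + (11·(-35) − 41·(-12)) + (41·(-9) − 32·(-35)) + (32·42 − 41·(-9)) + (41·43 − 15·42)| = 6441, so the area is 6441/2.
Along each edge there are gcd(|Δx|,|Δy|)+1 lattice points, so counting each shared vertex once the boundary has gcd(57,10) + gcd(17,20) + gcd(36,25) + gcd(30,23) + gcd(9,26) + gcd(9,51) + gcd(26,1) = 1+1+1+1+1+3+1 = 9.
Pick's theorem gives I = A − B/2 + 1 = 6441/2 − 9/2 + 1 = 3217, so the closed region contains I + B = 3217 + 9 = 3226 lattice points.

3226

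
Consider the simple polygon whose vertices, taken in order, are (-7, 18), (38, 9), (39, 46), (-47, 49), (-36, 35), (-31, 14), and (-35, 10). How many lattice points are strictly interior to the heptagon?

2512

The shoelace formula gives twice the area as |((-7)·9 − 38·18) + (38·46 − 39·9) + (39·49 − (-47)·46) + ((-47)·35 − (-36)·49) + ((-36)·14 − (-31)·35) + ((-31)·10 − (-35)·14) + ((-35)·18 − (-7)·10)| = 5043, so the area is 2521.5.
The number of boundary lattice points is Σ gcd(|Δx|,|Δy|) = gcd(45,9) + gcd(1,37) + gcd(86,3) + gcd(11,14) + gcd(5,21) + gcd(4,4) + gcd(28,8) = 9+1+1+1+1+4+4 = 21.
Pick's theorem gives I = A − B/2 + 1 = 2521.5 − 21/2 + 1 = 2512.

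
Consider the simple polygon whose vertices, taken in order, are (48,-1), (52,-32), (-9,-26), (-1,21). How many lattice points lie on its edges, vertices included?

4

The number of boundary lattice points is Σ gcd(|Δx|,|Δy|) = gcd(4,31) + gcd(61,6) + gcd(8,47) + gcd(49,22) = 1+1+1+1 = 4.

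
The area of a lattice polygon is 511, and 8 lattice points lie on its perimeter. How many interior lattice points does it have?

Pick's theorem A = I + B/2 − 1 rearranges to I = A − B/2 + 1 = 511 − 8/2 + 1 = 508.

508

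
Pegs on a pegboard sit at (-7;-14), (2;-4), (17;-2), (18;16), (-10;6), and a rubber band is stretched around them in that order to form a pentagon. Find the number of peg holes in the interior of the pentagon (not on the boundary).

By the shoelace formula, twice the signed area is |[(-7)·(-4) − 2·(-14)] + [2·(-2) − 17·(-4)] + [17·16 − 18·(-2)] + [18·6 − (-10)·16] + [(-10)·(-14) − (-7)·6]| = 878, so the area is 439.
Along each edge there are gcd(|Δx|,|Δy|)+1 lattice points, so counting each shared vertex once the boundary has gcd(9,10) + gcd(15,2) + gcd(1,18) + gcd(28,10) + gcd(3,20) = 1+1+1+2+1 = 6.
By Pick's theorem A = I + B/2 − 1, so I = 439 − 6/2 + 1 = 437.

437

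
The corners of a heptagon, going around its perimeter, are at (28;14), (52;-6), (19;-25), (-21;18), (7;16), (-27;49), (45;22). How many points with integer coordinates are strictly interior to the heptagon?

By the shoelace formula, twice the signed area is |[28·(-6) − 52·14] + [52·(-25) − 19·(-6)] + [19·18 − (-21)·(-25)] + [(-21)·16 − 7·18] + [7·49 − (-27)·16] + [(-27)·22 − 45·49] + [45·14 − 28·22]| = 4737, so the area is 2368.5.
The number of boundary lattice points is Σ gcd(|Δx|,|Δy|) = gcd(24,20) + gcd(33,19) + gcd(40,43) + gcd(28,2) + gcd(34,33) + gcd(72,27) + gcd(17,8) = 4+1+1+2+1+9+1 = 19.
Pick's theorem gives I = A − B/2 + 1 = 2368.5 − 19/2 + 1 = 2360.

2360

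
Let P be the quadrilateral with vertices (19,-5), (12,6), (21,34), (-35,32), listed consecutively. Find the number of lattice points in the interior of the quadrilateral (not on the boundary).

941

The shoelace formula gives twice the area as |(19·6 − 12·(-5)) + (12·34 − 21·6) + (21·32 − (-35)·34) + ((-35)·(-5) − 19·32)| = 1885, so the area is 1885/2.
The number of boundary lattice points is Σ gcd(|Δx|,|Δy|) = gcd(7,11) + gcd(9,28) + gcd(56,2) + gcd(54,37) = 1+1+2+1 = 5.
By Pick's theorem A = I + B/2 − 1, so I = 1885/2 − 5/2 + 1 = 941.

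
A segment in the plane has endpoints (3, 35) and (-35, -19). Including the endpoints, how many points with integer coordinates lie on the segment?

3

The number of lattice points on a segment between lattice points is gcd(|Δx|,|Δy|) + 1 = gcd(38,54) + 1 = 2 + 1 = 3.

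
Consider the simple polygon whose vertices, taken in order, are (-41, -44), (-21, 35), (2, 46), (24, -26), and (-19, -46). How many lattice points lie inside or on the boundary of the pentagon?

3604

The shoelace formula gives twice the area as |[(-41)·35 − (-21)·(-44)] + [(-21)·46 − 2·35] + [2·(-26) − 24·46] + [24·(-46) − (-19)·(-26)] + [(-19)·(-44) − (-41)·(-46)]| = 7199, so the area is 3599.5.
The number of boundary lattice points is Σ gcd(|Δx|,|Δy|) = gcd(20,79) + gcd(23,11) + gcd(22,72) + gcd(43,20) + gcd(22,2) = 1+1+2+1+2 = 7.
Pick's theorem gives I = A − B/2 + 1 = 3599.5 − 7/2 + 1 = 3597, so the closed region contains I + B = 3597 + 7 = 3604 lattice points.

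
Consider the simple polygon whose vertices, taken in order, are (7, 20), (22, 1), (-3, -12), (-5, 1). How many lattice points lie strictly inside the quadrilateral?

431

By the shoelace formula, twice the signed area is |(7·1 − 22·20) + (22·(-12) − (-3)·1) + ((-3)·1 − (-5)·(-12)) + ((-5)·20 − 7·1)| = 864, so the area is 432.
Summing gcd(|Δx|,|Δy|) over the edges gives the boundary count: gcd(15,19) + gcd(25,13) + gcd(2,13) + gcd(12,19) = 1+1+1+1 = 4.
By Pick's theorem A = I + B/2 − 1, so I = 432 − 4/2 + 1 = 431.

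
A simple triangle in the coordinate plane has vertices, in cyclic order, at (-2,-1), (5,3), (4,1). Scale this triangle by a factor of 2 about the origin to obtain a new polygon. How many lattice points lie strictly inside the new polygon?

Using the shoelace formula, 2A = |[(-2)·3 − 5·(-1)] + [5·1 − 4·3] + [4·(-1) − (-2)·1]| = 10, so the area is 5.
Summing gcd(|Δx|,|Δy|) over the edges gives the boundary count: gcd(7,4) + gcd(1,2) + gcd(6,2) = 1+1+2 = 4.
Scaling by 2 multiplies the area by 2² = 4 (so the new area is 20) and multiplies the boundary lattice-point count by 2, giving 8.
By Pick's theorem, the interior count of the dilated polygon is 20 − 8/2 + 1 = 17.

17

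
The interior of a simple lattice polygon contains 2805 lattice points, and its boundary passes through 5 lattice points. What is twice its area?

5613

Pick's theorem states A = I + B/2 − 1, so A = 2805 + 5/2 − 1 = 5613/2.
Hence 2A = 5613.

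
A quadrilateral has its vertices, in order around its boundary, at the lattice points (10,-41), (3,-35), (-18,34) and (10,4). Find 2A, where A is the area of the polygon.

1617

Using the shoelace formula, 2A = |(10·(-35) − 3·(-41)) + (3·34 − (-18)·(-35)) + ((-18)·4 − 10·34) + (10·(-41) − 10·4)| = 1617, so the area is 1617/2.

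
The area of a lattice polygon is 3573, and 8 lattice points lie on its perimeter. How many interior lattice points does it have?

3570

From Pick's theorem, I = A − B/2 + 1 = 3573 − 8/2 + 1 = 3570.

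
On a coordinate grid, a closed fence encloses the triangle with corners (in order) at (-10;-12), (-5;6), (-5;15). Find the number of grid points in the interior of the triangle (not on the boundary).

18

The shoelace formula gives twice the area as |((-10)·6 − (-5)·(-12)) + ((-5)·15 − (-5)·6) + ((-5)·(-12) − (-10)·15)| = 45, so the area is 45/2.
Along each edge there are gcd(|Δx|,|Δy|)+1 lattice points, so counting each shared vertex once the boundary has gcd(5,18) + gcd(0,9) + gcd(5,27) = 1+9+1 = 11.
Pick's theorem gives I = A − B/2 + 1 = 45/2 − 11/2 + 1 = 18.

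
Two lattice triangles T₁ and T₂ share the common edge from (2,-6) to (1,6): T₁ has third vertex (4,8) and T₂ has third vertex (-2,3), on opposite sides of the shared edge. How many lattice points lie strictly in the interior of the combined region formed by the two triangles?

The union is the simple quadrilateral with vertices (2,-6), (4,8), (1,6), (-2,3) in order.
By the shoelace formula, twice the signed area is |(2·8 − 4·(-6)) + (4·6 − 1·8) + (1·3 − (-2)·6) + ((-2)·(-6) − 2·3)| = 77, so the area is 77/2.
The number of boundary lattice points is Σ gcd(|Δx|,|Δy|) = gcd(2,14) + gcd(3,2) + gcd(3,3) + gcd(4,9) = 2+1+3+1 = 7.
By Pick's theorem I = A − B/2 + 1 = 77/2 − 7/2 + 1 = 36.

36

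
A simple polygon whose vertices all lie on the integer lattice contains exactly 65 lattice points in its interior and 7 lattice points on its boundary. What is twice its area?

Pick's theorem states A = I + B/2 − 1, so A = 65 + 7/2 − 1 = 135/2.
Hence 2A = 135.

135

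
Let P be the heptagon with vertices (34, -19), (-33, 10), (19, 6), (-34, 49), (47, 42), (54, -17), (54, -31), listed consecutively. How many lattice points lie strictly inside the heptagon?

3521

The shoelace formula gives twice the area as |(34·10 − (-33)·(-19)) + ((-33)·6 − 19·10) + (19·49 − (-34)·6) + ((-34)·42 − 47·49) + (47·(-17) − 54·42) + (54·(-31) − 54·(-17)) + (54·(-19) − 34·(-31))| = 7066, so the area is 3533.
The number of boundary lattice points is Σ gcd(|Δx|,|Δy|) = gcd(67,29) + gcd(52,4) + gcd(53,43) + gcd(81,7) + gcd(7,59) + gcd(0,14) + gcd(20,12) = 1+4+1+1+1+14+4 = 26.
By Pick's theorem A = I + B/2 − 1, so I = 3533 − 26/2 + 1 = 3521.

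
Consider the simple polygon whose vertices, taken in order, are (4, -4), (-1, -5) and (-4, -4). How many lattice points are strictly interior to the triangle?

0

The shoelace formula gives twice the area as |[4·(-5) − (-1)·(-4)] + [(-1)·(-4) − (-4)·(-5)] + [(-4)·(-4) − 4·(-4)]| = 8, so the area is 4.
The number of boundary lattice points is Σ gcd(|Δx|,|Δy|) = gcd(5,1) + gcd(3,1) + gcd(8,0) = 1+1+8 = 10.
By Pick's theorem A = I + B/2 − 1, so I = 4 − 10/2 + 1 = 0.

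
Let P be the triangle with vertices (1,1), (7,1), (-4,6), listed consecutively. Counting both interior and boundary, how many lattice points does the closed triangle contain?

22

Using the shoelace formula, 2A = |(1·1 − 7·1) + (7·6 − (-4)·1) + ((-4)·1 − 1·6)| = 30, so the area is 15.
The number of boundary lattice points is Σ gcd(|Δx|,|Δy|) = gcd(6,0) + gcd(11,5) + gcd(5,5) = 6+1+5 = 12.
Pick's theorem gives I = A − B/2 + 1 = 15 − 12/2 + 1 = 10, so the closed region contains I + B = 10 + 12 = 22 lattice points.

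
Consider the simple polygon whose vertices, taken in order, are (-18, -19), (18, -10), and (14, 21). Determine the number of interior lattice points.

568

The shoelace formula gives twice the area as |((-18)·(-10) − 18·(-19)) + (18·21 − 14·(-10)) + (14·(-19) − (-18)·21)| = 1152, so the area is 576.
The number of boundary lattice points is Σ gcd(|Δx|,|Δy|) = gcd(36,9) + gcd(4,31) + gcd(32,40) = 9+1+8 = 18.
By Pick's theorem A = I + B/2 − 1, so I = 576 − 18/2 + 1 = 568.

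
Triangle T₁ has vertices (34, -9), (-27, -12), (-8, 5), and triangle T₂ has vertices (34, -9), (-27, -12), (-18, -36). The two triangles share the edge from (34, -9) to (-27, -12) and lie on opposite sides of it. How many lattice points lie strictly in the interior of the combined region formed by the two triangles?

1227

The union is the simple quadrilateral with vertices (34, -9), (-8, 5), (-27, -12), (-18, -36) in order.
Using the shoelace formula, 2A = |(34·5 − (-8)·(-9)) + ((-8)·(-12) − (-27)·5) + ((-27)·(-36) − (-18)·(-12)) + ((-18)·(-9) − 34·(-36))| = 2471, so the area is 2471/2.
The number of boundary lattice points is Σ gcd(|Δx|,|Δy|) = gcd(42,14) + gcd(19,17) + gcd(9,24) + gcd(52,27) = 14+1+3+1 = 19.
By Pick's theorem I = A − B/2 + 1 = 2471/2 − 19/2 + 1 = 1227.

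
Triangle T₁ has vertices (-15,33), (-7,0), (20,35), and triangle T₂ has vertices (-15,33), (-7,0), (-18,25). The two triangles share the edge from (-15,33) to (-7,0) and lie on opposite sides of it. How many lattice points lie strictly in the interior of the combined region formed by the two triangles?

The union is the simple quadrilateral with vertices (-15,33), (20,35), (-7,0), (-18,25) in order.
The shoelace formula gives twice the area as |((-15)·35 − 20·33) + (20·0 − (-7)·35) + ((-7)·25 − (-18)·0) + ((-18)·33 − (-15)·25)| = 1334, so the area is 667.
Summing gcd(|Δx|,|Δy|) over the edges gives the boundary count: gcd(35,2) + gcd(27,35) + gcd(11,25) + gcd(3,8) = 1+1+1+1 = 4.
By Pick's theorem I = A − B/2 + 1 = 667 − 4/2 + 1 = 666.

666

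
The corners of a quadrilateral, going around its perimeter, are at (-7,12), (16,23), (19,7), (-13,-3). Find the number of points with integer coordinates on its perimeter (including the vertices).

7

The number of boundary lattice points is Σ gcd(|Δx|,|Δy|) = gcd(23,11) + gcd(3,16) + gcd(32,10) + gcd(6,15) = 1+1+2+3 = 7.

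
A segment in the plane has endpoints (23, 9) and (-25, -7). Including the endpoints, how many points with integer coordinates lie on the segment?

The number of lattice points on a segment between lattice points is gcd(|Δx|,|Δy|) + 1 = gcd(48,16) + 1 = 16 + 1 = 17.

17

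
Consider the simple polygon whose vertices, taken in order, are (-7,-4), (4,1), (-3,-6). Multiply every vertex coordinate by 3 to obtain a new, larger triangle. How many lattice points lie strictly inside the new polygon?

By the shoelace formula, twice the signed area is |((-7)·1 − 4·(-4)) + (4·(-6) − (-3)·1) + ((-3)·(-4) − (-7)·(-6))| = 42, so the area is 21.
Along each edge there are gcd(|Δx|,|Δy|)+1 lattice points, so counting each shared vertex once the boundary has gcd(11,5) + gcd(7,7) + gcd(4,2) = 1+7+2 = 10.
Scaling by 3 multiplies the area by 3² = 9 (so the new area is 189) and multiplies the boundary lattice-point count by 3, giving 30.
By Pick's theorem, the interior count of the dilated polygon is 189 − 30/2 + 1 = 175.

175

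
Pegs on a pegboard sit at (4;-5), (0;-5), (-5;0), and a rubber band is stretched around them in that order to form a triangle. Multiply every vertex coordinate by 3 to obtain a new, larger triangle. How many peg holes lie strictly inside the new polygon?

By the shoelace formula, twice the signed area is |[4·(-5) − 0·(-5)] + [0·0 − (-5)·(-5)] + [(-5)·(-5) − 4·0]| = 20, so the area is 10.
The number of boundary lattice points is Σ gcd(|Δx|,|Δy|) = gcd(4,0) + gcd(5,5) + gcd(9,5) = 4+5+1 = 10.
Scaling by 3 multiplies the area by 3² = 9 (so the new area is 90) and multiplies the boundary lattice-point count by 3, giving 30.
By Pick's theorem, the interior count of the dilated polygon is 90 − 30/2 + 1 = 76.

76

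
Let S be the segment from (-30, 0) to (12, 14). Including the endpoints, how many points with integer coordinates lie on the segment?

The number of lattice points on a segment between lattice points is gcd(|Δx|,|Δy|) + 1 = gcd(42,14) + 1 = 14 + 1 = 15.

15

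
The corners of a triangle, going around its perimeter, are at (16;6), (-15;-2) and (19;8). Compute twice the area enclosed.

38

The shoelace formula gives twice the area as |(16·(-2) − (-15)·6) + ((-15)·8 − 19·(-2)) + (19·6 − 16·8)| = 38, so the area is 19.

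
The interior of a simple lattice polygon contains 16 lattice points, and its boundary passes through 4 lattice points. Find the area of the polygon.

Pick's theorem states A = I + B/2 − 1, so A = 16 + 4/2 − 1 = 17.

17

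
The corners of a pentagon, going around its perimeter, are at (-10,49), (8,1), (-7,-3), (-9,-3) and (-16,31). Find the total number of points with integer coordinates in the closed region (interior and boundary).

622

The shoelace formula gives twice the area as |[(-10)·1 − 8·49] + [8·(-3) − (-7)·1] + [(-7)·(-3) − (-9)·(-3)] + [(-9)·31 − (-16)·(-3)] + [(-16)·49 − (-10)·31]| = 1226, so the area is 613.
Summing gcd(|Δx|,|Δy|) over the edges gives the boundary count: gcd(18,48) + gcd(15,4) + gcd(2,0) + gcd(7,34) + gcd(6,18) = 6+1+2+1+6 = 16.
Pick's theorem gives I = A − B/2 + 1 = 613 − 16/2 + 1 = 606, so the closed region contains I + B = 606 + 16 = 622 lattice points.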